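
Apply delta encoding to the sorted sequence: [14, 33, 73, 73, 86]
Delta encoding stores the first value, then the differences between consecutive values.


First value: 14
Deltas:
  33 - 14 = 19
  73 - 33 = 40
  73 - 73 = 0
  86 - 73 = 13


Delta encoded: [14, 19, 40, 0, 13]


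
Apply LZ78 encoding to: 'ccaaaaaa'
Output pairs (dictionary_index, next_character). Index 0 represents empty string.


LZ78 encoding steps:
Dictionary: {0: ''}
Step 1: w='' (idx 0), next='c' -> output (0, 'c'), add 'c' as idx 1
Step 2: w='c' (idx 1), next='a' -> output (1, 'a'), add 'ca' as idx 2
Step 3: w='' (idx 0), next='a' -> output (0, 'a'), add 'a' as idx 3
Step 4: w='a' (idx 3), next='a' -> output (3, 'a'), add 'aa' as idx 4
Step 5: w='aa' (idx 4), end of input -> output (4, '')


Encoded: [(0, 'c'), (1, 'a'), (0, 'a'), (3, 'a'), (4, '')]


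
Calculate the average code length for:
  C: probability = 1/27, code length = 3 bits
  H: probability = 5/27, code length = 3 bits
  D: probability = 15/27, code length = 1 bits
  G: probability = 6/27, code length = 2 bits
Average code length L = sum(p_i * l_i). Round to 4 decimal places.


Weighted contributions p_i * l_i:
  C: (1/27) * 3 = 3/27
  H: (5/27) * 3 = 15/27
  D: (15/27) * 1 = 15/27
  G: (6/27) * 2 = 12/27
Sum = (3 + 15 + 15 + 12)/27 = 45/27

L = 45/27 = 1.6667 bits/symbol


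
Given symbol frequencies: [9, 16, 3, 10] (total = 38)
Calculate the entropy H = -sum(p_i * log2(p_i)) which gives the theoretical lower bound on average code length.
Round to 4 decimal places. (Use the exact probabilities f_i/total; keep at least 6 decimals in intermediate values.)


Per-symbol terms -p_i * log2(p_i) with p_i = f_i/38:
  p = 9/38 = 0.236842: log2(p) = -2.078003, -p*log2(p) = 0.492158
  p = 16/38 = 0.421053: log2(p) = -1.247928, -p*log2(p) = 0.525443
  p = 3/38 = 0.078947: log2(p) = -3.662965, -p*log2(p) = 0.289181
  p = 10/38 = 0.263158: log2(p) = -1.925999, -p*log2(p) = 0.506842
H = 0.492158 + 0.525443 + 0.289181 + 0.506842 = 1.813624

H = 1.8136 bits/symbol


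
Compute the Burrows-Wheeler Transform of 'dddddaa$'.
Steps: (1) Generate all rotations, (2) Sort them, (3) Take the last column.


Rotations (sorted):
  0: $dddddaa -> last char: a
  1: a$ddddda -> last char: a
  2: aa$ddddd -> last char: d
  3: daa$dddd -> last char: d
  4: ddaa$ddd -> last char: d
  5: dddaa$dd -> last char: d
  6: ddddaa$d -> last char: d
  7: dddddaa$ -> last char: $


BWT = aaddddd$


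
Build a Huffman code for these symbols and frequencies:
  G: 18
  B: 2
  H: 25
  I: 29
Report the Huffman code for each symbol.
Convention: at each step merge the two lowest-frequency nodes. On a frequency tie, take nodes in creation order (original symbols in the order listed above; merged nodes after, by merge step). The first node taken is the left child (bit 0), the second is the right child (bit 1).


Huffman tree construction:
Step 1: Merge B(2) + G(18) = 20
Step 2: Merge (B+G)(20) + H(25) = 45
Step 3: Merge I(29) + ((B+G)+H)(45) = 74
Read each symbol's code off the tree from the root (left child = 0, right child = 1).

Codes:
  G: 101 (length 3)
  B: 100 (length 3)
  H: 11 (length 2)
  I: 0 (length 1)
Average code length: 139/74 = 1.8784 bits/symbol


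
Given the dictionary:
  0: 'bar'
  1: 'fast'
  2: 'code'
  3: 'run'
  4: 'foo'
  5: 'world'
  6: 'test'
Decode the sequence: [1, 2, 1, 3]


Look up each index in the dictionary:
  1 -> 'fast'
  2 -> 'code'
  1 -> 'fast'
  3 -> 'run'

Decoded: "fast code fast run"


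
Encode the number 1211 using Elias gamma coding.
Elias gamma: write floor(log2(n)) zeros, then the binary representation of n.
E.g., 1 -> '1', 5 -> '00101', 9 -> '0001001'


num_bits = floor(log2(1211)) + 1 = 11
leading_zeros = num_bits - 1 = 10
binary(1211) = 10010111011

Elias gamma(1211) = '0000000000' + '10010111011' = 000000000010010111011 (21 bits)


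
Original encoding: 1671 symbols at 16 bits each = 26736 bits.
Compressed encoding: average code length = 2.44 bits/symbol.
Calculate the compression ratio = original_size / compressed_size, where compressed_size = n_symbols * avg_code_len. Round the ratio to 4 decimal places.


original_size = n_symbols * orig_bits = 1671 * 16 = 26736 bits
compressed_size = n_symbols * avg_code_len = 1671 * 2.44 = 4077.24 bits
ratio = original_size / compressed_size = 26736 / 4077.24 = 6.5574

Compression ratio = 6.5574


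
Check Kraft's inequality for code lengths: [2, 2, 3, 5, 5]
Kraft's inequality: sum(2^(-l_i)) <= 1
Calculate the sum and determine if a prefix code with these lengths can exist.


Sum = 2^(-2) + 2^(-2) + 2^(-3) + 2^(-5) + 2^(-5)
    = 0.25 + 0.25 + 0.125 + 0.03125 + 0.03125
    = 22/32 = 0.6875
Since 0.6875 <= 1, Kraft's inequality IS satisfied.
A prefix code with these lengths CAN exist.

Kraft sum = 0.6875. Satisfied.


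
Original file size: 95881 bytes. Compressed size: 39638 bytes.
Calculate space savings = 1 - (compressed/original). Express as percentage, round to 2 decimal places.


ratio = compressed/original = 39638/95881 = 0.413408
savings = 1 - ratio = 1 - 0.413408 = 0.586592
as a percentage: 0.586592 * 100 = 58.66%

Space savings = 1 - 39638/95881 = 58.66%


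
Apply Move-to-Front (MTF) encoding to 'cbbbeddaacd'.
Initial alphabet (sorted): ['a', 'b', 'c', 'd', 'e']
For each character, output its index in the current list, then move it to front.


MTF encoding:
'c': index 2 in ['a', 'b', 'c', 'd', 'e'] -> ['c', 'a', 'b', 'd', 'e']
'b': index 2 in ['c', 'a', 'b', 'd', 'e'] -> ['b', 'c', 'a', 'd', 'e']
'b': index 0 in ['b', 'c', 'a', 'd', 'e'] -> ['b', 'c', 'a', 'd', 'e']
'b': index 0 in ['b', 'c', 'a', 'd', 'e'] -> ['b', 'c', 'a', 'd', 'e']
'e': index 4 in ['b', 'c', 'a', 'd', 'e'] -> ['e', 'b', 'c', 'a', 'd']
'd': index 4 in ['e', 'b', 'c', 'a', 'd'] -> ['d', 'e', 'b', 'c', 'a']
'd': index 0 in ['d', 'e', 'b', 'c', 'a'] -> ['d', 'e', 'b', 'c', 'a']
'a': index 4 in ['d', 'e', 'b', 'c', 'a'] -> ['a', 'd', 'e', 'b', 'c']
'a': index 0 in ['a', 'd', 'e', 'b', 'c'] -> ['a', 'd', 'e', 'b', 'c']
'c': index 4 in ['a', 'd', 'e', 'b', 'c'] -> ['c', 'a', 'd', 'e', 'b']
'd': index 2 in ['c', 'a', 'd', 'e', 'b'] -> ['d', 'c', 'a', 'e', 'b']


Output: [2, 2, 0, 0, 4, 4, 0, 4, 0, 4, 2]


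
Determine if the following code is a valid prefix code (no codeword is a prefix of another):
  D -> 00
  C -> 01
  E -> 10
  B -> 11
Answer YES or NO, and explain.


Checking each pair (does one codeword prefix another?):
  D='00' vs C='01': no prefix
  D='00' vs E='10': no prefix
  D='00' vs B='11': no prefix
  C='01' vs D='00': no prefix
  C='01' vs E='10': no prefix
  C='01' vs B='11': no prefix
  E='10' vs D='00': no prefix
  E='10' vs C='01': no prefix
  E='10' vs B='11': no prefix
  B='11' vs D='00': no prefix
  B='11' vs C='01': no prefix
  B='11' vs E='10': no prefix
No violation found over all pairs.

YES -- this is a valid prefix code. No codeword is a prefix of any other codeword.


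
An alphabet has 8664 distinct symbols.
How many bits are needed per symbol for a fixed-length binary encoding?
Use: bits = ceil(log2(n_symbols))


log2(8664) = 13.0808
Bracket: 2^13 = 8192 < 8664 <= 2^14 = 16384
So ceil(log2(8664)) = 14

bits = ceil(log2(8664)) = ceil(13.0808) = 14 bits


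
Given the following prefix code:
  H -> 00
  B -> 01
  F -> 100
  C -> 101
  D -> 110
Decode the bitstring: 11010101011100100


Decoding step by step:
Bits 110 -> D
Bits 101 -> C
Bits 01 -> B
Bits 01 -> B
Bits 110 -> D
Bits 01 -> B
Bits 00 -> H


Decoded message: DCBBDBH


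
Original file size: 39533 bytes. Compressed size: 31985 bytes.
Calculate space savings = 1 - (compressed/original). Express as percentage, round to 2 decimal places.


ratio = compressed/original = 31985/39533 = 0.809071
savings = 1 - ratio = 1 - 0.809071 = 0.190929
as a percentage: 0.190929 * 100 = 19.09%

Space savings = 1 - 31985/39533 = 19.09%


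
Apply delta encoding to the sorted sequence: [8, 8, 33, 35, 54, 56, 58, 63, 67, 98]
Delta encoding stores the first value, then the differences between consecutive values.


First value: 8
Deltas:
  8 - 8 = 0
  33 - 8 = 25
  35 - 33 = 2
  54 - 35 = 19
  56 - 54 = 2
  58 - 56 = 2
  63 - 58 = 5
  67 - 63 = 4
  98 - 67 = 31


Delta encoded: [8, 0, 25, 2, 19, 2, 2, 5, 4, 31]


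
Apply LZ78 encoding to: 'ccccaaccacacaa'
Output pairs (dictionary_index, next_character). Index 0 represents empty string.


LZ78 encoding steps:
Dictionary: {0: ''}
Step 1: w='' (idx 0), next='c' -> output (0, 'c'), add 'c' as idx 1
Step 2: w='c' (idx 1), next='c' -> output (1, 'c'), add 'cc' as idx 2
Step 3: w='c' (idx 1), next='a' -> output (1, 'a'), add 'ca' as idx 3
Step 4: w='' (idx 0), next='a' -> output (0, 'a'), add 'a' as idx 4
Step 5: w='cc' (idx 2), next='a' -> output (2, 'a'), add 'cca' as idx 5
Step 6: w='ca' (idx 3), next='c' -> output (3, 'c'), add 'cac' as idx 6
Step 7: w='a' (idx 4), next='a' -> output (4, 'a'), add 'aa' as idx 7


Encoded: [(0, 'c'), (1, 'c'), (1, 'a'), (0, 'a'), (2, 'a'), (3, 'c'), (4, 'a')]


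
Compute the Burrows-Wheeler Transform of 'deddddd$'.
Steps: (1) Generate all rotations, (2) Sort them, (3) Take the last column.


Rotations (sorted):
  0: $deddddd -> last char: d
  1: d$dedddd -> last char: d
  2: dd$deddd -> last char: d
  3: ddd$dedd -> last char: d
  4: dddd$ded -> last char: d
  5: ddddd$de -> last char: e
  6: deddddd$ -> last char: $
  7: eddddd$d -> last char: d


BWT = ddddde$d


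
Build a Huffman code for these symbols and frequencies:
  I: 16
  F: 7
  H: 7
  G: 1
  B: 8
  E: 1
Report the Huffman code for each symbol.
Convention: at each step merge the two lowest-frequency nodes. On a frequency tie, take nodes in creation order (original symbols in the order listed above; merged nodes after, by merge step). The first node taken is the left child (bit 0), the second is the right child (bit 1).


Huffman tree construction:
Step 1: Merge G(1) + E(1) = 2
Step 2: Merge (G+E)(2) + F(7) = 9
Step 3: Merge H(7) + B(8) = 15
Step 4: Merge ((G+E)+F)(9) + (H+B)(15) = 24
Step 5: Merge I(16) + (((G+E)+F)+(H+B))(24) = 40
Read each symbol's code off the tree from the root (left child = 0, right child = 1).

Codes:
  I: 0 (length 1)
  F: 101 (length 3)
  H: 110 (length 3)
  G: 1000 (length 4)
  B: 111 (length 3)
  E: 1001 (length 4)
Average code length: 90/40 = 2.2500 bits/symbol


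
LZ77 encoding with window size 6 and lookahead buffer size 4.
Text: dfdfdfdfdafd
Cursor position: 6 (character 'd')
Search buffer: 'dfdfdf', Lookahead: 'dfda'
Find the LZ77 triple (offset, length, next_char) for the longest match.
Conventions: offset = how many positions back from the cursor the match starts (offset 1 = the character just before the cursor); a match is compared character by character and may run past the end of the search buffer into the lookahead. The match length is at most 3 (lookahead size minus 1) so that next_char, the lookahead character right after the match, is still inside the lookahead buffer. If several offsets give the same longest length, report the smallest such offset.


Try each offset into the search buffer:
  offset=1 (pos 5, char 'f'): match length 0
  offset=2 (pos 4, char 'd'): match length 3
  offset=3 (pos 3, char 'f'): match length 0
  offset=4 (pos 2, char 'd'): match length 3
  offset=5 (pos 1, char 'f'): match length 0
  offset=6 (pos 0, char 'd'): match length 3
Longest match has length 3, found at offsets 2, 4, 6; take the smallest, offset 2.
next_char = character at position 6 + 3 = 9 -> 'a'

Best match: offset=2, length=3 (matching 'dfd' starting at position 4)
LZ77 triple: (2, 3, 'a')


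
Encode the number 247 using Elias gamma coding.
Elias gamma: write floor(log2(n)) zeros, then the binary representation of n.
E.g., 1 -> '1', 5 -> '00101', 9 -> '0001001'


num_bits = floor(log2(247)) + 1 = 8
leading_zeros = num_bits - 1 = 7
binary(247) = 11110111

Elias gamma(247) = '0000000' + '11110111' = 000000011110111 (15 bits)


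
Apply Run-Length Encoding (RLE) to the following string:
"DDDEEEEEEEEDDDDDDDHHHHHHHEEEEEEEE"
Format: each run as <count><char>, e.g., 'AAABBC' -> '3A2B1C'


Scanning runs left to right:
  i=0: run of 'D' x 3 -> '3D'
  i=3: run of 'E' x 8 -> '8E'
  i=11: run of 'D' x 7 -> '7D'
  i=18: run of 'H' x 7 -> '7H'
  i=25: run of 'E' x 8 -> '8E'

RLE = 3D8E7D7H8E


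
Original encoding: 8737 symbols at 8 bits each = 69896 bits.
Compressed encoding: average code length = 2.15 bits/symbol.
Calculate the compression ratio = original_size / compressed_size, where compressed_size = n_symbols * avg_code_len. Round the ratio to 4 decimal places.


original_size = n_symbols * orig_bits = 8737 * 8 = 69896 bits
compressed_size = n_symbols * avg_code_len = 8737 * 2.15 = 18784.55 bits
ratio = original_size / compressed_size = 69896 / 18784.55 = 3.7209

Compression ratio = 3.7209


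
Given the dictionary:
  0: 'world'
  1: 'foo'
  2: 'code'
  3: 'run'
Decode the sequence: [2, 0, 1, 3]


Look up each index in the dictionary:
  2 -> 'code'
  0 -> 'world'
  1 -> 'foo'
  3 -> 'run'

Decoded: "code world foo run"


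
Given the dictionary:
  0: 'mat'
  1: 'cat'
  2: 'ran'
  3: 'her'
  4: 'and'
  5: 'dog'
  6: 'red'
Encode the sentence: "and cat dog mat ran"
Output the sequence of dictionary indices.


Look up each word in the dictionary:
  'and' -> 4
  'cat' -> 1
  'dog' -> 5
  'mat' -> 0
  'ran' -> 2

Encoded: [4, 1, 5, 0, 2]


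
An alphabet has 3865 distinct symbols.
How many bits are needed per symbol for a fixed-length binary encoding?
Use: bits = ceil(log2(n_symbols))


log2(3865) = 11.9163
Bracket: 2^11 = 2048 < 3865 <= 2^12 = 4096
So ceil(log2(3865)) = 12

bits = ceil(log2(3865)) = ceil(11.9163) = 12 bits


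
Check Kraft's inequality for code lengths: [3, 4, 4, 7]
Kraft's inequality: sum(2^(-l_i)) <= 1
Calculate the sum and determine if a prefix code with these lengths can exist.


Sum = 2^(-3) + 2^(-4) + 2^(-4) + 2^(-7)
    = 0.125 + 0.0625 + 0.0625 + 0.0078125
    = 33/128 = 0.2578125
Since 0.2578125 <= 1, Kraft's inequality IS satisfied.
A prefix code with these lengths CAN exist.

Kraft sum = 0.2578125. Satisfied.


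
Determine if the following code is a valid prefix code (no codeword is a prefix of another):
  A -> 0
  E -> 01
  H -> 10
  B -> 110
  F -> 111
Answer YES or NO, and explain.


Checking each pair (does one codeword prefix another?):
  A='0' vs E='01': prefix -- VIOLATION

NO -- this is NOT a valid prefix code. A (0) is a prefix of E (01).


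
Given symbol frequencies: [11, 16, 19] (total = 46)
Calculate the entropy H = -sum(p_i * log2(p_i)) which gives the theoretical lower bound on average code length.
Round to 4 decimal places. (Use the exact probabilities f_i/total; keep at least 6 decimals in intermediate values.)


Per-symbol terms -p_i * log2(p_i) with p_i = f_i/46:
  p = 11/46 = 0.239130: log2(p) = -2.064130, -p*log2(p) = 0.493596
  p = 16/46 = 0.347826: log2(p) = -1.523562, -p*log2(p) = 0.529935
  p = 19/46 = 0.413043: log2(p) = -1.275634, -p*log2(p) = 0.526892
H = 0.493596 + 0.529935 + 0.526892 = 1.550423

H = 1.5504 bits/symbol


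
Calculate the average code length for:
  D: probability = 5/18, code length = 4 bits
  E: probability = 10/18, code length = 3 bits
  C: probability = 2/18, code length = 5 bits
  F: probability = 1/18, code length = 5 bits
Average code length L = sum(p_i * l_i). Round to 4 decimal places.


Weighted contributions p_i * l_i:
  D: (5/18) * 4 = 20/18
  E: (10/18) * 3 = 30/18
  C: (2/18) * 5 = 10/18
  F: (1/18) * 5 = 5/18
Sum = (20 + 30 + 10 + 5)/18 = 65/18

L = 65/18 = 3.6111 bits/symbol


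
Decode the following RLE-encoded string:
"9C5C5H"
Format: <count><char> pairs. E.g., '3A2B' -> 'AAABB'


Expanding each <count><char> pair:
  9C -> 'CCCCCCCCC'
  5C -> 'CCCCC'
  5H -> 'HHHHH'

Decoded = CCCCCCCCCCCCCCHHHHH


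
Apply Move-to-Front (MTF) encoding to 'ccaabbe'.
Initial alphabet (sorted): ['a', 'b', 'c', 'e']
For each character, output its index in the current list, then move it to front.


MTF encoding:
'c': index 2 in ['a', 'b', 'c', 'e'] -> ['c', 'a', 'b', 'e']
'c': index 0 in ['c', 'a', 'b', 'e'] -> ['c', 'a', 'b', 'e']
'a': index 1 in ['c', 'a', 'b', 'e'] -> ['a', 'c', 'b', 'e']
'a': index 0 in ['a', 'c', 'b', 'e'] -> ['a', 'c', 'b', 'e']
'b': index 2 in ['a', 'c', 'b', 'e'] -> ['b', 'a', 'c', 'e']
'b': index 0 in ['b', 'a', 'c', 'e'] -> ['b', 'a', 'c', 'e']
'e': index 3 in ['b', 'a', 'c', 'e'] -> ['e', 'b', 'a', 'c']


Output: [2, 0, 1, 0, 2, 0, 3]


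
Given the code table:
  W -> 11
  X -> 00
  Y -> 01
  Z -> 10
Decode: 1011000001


Decoding:
10 -> Z
11 -> W
00 -> X
00 -> X
01 -> Y


Result: ZWXXY


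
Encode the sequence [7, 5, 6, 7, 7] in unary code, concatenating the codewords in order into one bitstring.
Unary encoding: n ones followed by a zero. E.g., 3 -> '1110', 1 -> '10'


Encode each number as n ones followed by a terminating 0:
  7 -> 11111110 (8 bits)
  5 -> 111110 (6 bits)
  6 -> 1111110 (7 bits)
  7 -> 11111110 (8 bits)
  7 -> 11111110 (8 bits)
Total length = 8 + 6 + 7 + 8 + 8 = 37 bits.

Unary([7, 5, 6, 7, 7]) = 1111111011111011111101111111011111110 (37 bits)


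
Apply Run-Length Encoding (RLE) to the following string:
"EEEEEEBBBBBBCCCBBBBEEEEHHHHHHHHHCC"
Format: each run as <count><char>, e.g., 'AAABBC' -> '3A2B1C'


Scanning runs left to right:
  i=0: run of 'E' x 6 -> '6E'
  i=6: run of 'B' x 6 -> '6B'
  i=12: run of 'C' x 3 -> '3C'
  i=15: run of 'B' x 4 -> '4B'
  i=19: run of 'E' x 4 -> '4E'
  i=23: run of 'H' x 9 -> '9H'
  i=32: run of 'C' x 2 -> '2C'

RLE = 6E6B3C4B4E9H2C


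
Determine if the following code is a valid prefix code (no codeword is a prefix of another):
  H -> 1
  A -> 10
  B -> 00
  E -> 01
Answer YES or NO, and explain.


Checking each pair (does one codeword prefix another?):
  H='1' vs A='10': prefix -- VIOLATION

NO -- this is NOT a valid prefix code. H (1) is a prefix of A (10).


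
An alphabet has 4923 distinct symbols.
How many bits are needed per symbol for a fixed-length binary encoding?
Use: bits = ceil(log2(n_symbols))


log2(4923) = 12.2653
Bracket: 2^12 = 4096 < 4923 <= 2^13 = 8192
So ceil(log2(4923)) = 13

bits = ceil(log2(4923)) = ceil(12.2653) = 13 bits


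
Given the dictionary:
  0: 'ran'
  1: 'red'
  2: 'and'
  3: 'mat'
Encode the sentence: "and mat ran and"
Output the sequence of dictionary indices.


Look up each word in the dictionary:
  'and' -> 2
  'mat' -> 3
  'ran' -> 0
  'and' -> 2

Encoded: [2, 3, 0, 2]


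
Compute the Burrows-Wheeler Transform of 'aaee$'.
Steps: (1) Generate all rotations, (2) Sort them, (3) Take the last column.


Rotations (sorted):
  0: $aaee -> last char: e
  1: aaee$ -> last char: $
  2: aee$a -> last char: a
  3: e$aae -> last char: e
  4: ee$aa -> last char: a


BWT = e$aea


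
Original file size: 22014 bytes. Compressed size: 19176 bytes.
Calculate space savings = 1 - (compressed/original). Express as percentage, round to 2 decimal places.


ratio = compressed/original = 19176/22014 = 0.871082
savings = 1 - ratio = 1 - 0.871082 = 0.128918
as a percentage: 0.128918 * 100 = 12.89%

Space savings = 1 - 19176/22014 = 12.89%


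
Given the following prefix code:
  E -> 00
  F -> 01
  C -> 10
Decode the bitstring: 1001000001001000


Decoding step by step:
Bits 10 -> C
Bits 01 -> F
Bits 00 -> E
Bits 00 -> E
Bits 01 -> F
Bits 00 -> E
Bits 10 -> C
Bits 00 -> E


Decoded message: CFEEFECE


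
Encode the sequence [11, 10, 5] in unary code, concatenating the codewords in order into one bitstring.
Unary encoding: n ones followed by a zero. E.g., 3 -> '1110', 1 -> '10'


Encode each number as n ones followed by a terminating 0:
  11 -> 111111111110 (12 bits)
  10 -> 11111111110 (11 bits)
  5 -> 111110 (6 bits)
Total length = 12 + 11 + 6 = 29 bits.

Unary([11, 10, 5]) = 11111111111011111111110111110 (29 bits)


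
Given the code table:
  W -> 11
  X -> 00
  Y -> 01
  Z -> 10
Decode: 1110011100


Decoding:
11 -> W
10 -> Z
01 -> Y
11 -> W
00 -> X


Result: WZYWX


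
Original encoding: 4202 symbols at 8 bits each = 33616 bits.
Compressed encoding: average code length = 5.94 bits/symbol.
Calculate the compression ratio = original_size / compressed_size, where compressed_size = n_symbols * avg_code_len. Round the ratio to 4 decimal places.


original_size = n_symbols * orig_bits = 4202 * 8 = 33616 bits
compressed_size = n_symbols * avg_code_len = 4202 * 5.94 = 24959.88 bits
ratio = original_size / compressed_size = 33616 / 24959.88 = 1.3468

Compression ratio = 1.3468


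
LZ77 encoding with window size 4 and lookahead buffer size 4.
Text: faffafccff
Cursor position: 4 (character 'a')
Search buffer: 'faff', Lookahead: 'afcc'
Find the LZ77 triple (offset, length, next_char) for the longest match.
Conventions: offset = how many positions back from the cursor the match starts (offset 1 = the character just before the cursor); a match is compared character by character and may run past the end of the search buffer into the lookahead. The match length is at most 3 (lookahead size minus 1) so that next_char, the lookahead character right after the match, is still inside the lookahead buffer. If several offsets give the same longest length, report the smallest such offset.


Try each offset into the search buffer:
  offset=1 (pos 3, char 'f'): match length 0
  offset=2 (pos 2, char 'f'): match length 0
  offset=3 (pos 1, char 'a'): match length 2
  offset=4 (pos 0, char 'f'): match length 0
Longest match has length 2 at offset 3.
next_char = character at position 4 + 2 = 6 -> 'c'

Best match: offset=3, length=2 (matching 'af' starting at position 1)
LZ77 triple: (3, 2, 'c')


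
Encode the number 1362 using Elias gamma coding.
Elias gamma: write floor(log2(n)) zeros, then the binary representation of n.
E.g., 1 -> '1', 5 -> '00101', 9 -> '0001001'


num_bits = floor(log2(1362)) + 1 = 11
leading_zeros = num_bits - 1 = 10
binary(1362) = 10101010010

Elias gamma(1362) = '0000000000' + '10101010010' = 000000000010101010010 (21 bits)


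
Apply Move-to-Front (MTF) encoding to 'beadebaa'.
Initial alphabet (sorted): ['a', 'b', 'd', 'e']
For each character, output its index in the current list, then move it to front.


MTF encoding:
'b': index 1 in ['a', 'b', 'd', 'e'] -> ['b', 'a', 'd', 'e']
'e': index 3 in ['b', 'a', 'd', 'e'] -> ['e', 'b', 'a', 'd']
'a': index 2 in ['e', 'b', 'a', 'd'] -> ['a', 'e', 'b', 'd']
'd': index 3 in ['a', 'e', 'b', 'd'] -> ['d', 'a', 'e', 'b']
'e': index 2 in ['d', 'a', 'e', 'b'] -> ['e', 'd', 'a', 'b']
'b': index 3 in ['e', 'd', 'a', 'b'] -> ['b', 'e', 'd', 'a']
'a': index 3 in ['b', 'e', 'd', 'a'] -> ['a', 'b', 'e', 'd']
'a': index 0 in ['a', 'b', 'e', 'd'] -> ['a', 'b', 'e', 'd']


Output: [1, 3, 2, 3, 2, 3, 3, 0]


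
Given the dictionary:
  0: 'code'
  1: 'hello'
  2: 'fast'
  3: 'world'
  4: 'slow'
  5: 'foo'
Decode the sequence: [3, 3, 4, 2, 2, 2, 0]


Look up each index in the dictionary:
  3 -> 'world'
  3 -> 'world'
  4 -> 'slow'
  2 -> 'fast'
  2 -> 'fast'
  2 -> 'fast'
  0 -> 'code'

Decoded: "world world slow fast fast fast code"


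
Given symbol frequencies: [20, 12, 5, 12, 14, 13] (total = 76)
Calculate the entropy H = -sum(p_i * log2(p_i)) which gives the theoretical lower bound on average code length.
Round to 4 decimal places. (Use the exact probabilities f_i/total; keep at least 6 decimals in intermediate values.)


Per-symbol terms -p_i * log2(p_i) with p_i = f_i/76:
  p = 20/76 = 0.263158: log2(p) = -1.925999, -p*log2(p) = 0.506842
  p = 12/76 = 0.157895: log2(p) = -2.662965, -p*log2(p) = 0.420468
  p = 5/76 = 0.065789: log2(p) = -3.925999, -p*log2(p) = 0.258289
  p = 12/76 = 0.157895: log2(p) = -2.662965, -p*log2(p) = 0.420468
  p = 14/76 = 0.184211: log2(p) = -2.440573, -p*log2(p) = 0.449579
  p = 13/76 = 0.171053: log2(p) = -2.547488, -p*log2(p) = 0.435754
H = 0.506842 + 0.420468 + 0.258289 + 0.420468 + 0.449579 + 0.435754 = 2.491400

H = 2.4914 bits/symbol


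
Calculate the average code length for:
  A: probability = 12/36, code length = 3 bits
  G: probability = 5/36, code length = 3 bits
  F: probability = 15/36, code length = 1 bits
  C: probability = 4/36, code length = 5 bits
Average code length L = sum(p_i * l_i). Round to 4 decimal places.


Weighted contributions p_i * l_i:
  A: (12/36) * 3 = 36/36
  G: (5/36) * 3 = 15/36
  F: (15/36) * 1 = 15/36
  C: (4/36) * 5 = 20/36
Sum = (36 + 15 + 15 + 20)/36 = 86/36

L = 86/36 = 2.3889 bits/symbol


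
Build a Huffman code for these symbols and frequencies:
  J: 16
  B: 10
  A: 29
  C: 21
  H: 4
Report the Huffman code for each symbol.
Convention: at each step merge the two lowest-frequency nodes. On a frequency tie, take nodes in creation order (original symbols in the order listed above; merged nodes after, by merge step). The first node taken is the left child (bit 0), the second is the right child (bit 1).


Huffman tree construction:
Step 1: Merge H(4) + B(10) = 14
Step 2: Merge (H+B)(14) + J(16) = 30
Step 3: Merge C(21) + A(29) = 50
Step 4: Merge ((H+B)+J)(30) + (C+A)(50) = 80
Read each symbol's code off the tree from the root (left child = 0, right child = 1).

Codes:
  J: 01 (length 2)
  B: 001 (length 3)
  A: 11 (length 2)
  C: 10 (length 2)
  H: 000 (length 3)
Average code length: 174/80 = 2.1750 bits/symbol


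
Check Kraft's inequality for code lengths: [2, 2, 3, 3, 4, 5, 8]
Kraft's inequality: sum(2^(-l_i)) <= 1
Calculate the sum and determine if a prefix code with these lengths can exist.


Sum = 2^(-2) + 2^(-2) + 2^(-3) + 2^(-3) + 2^(-4) + 2^(-5) + 2^(-8)
    = 0.25 + 0.25 + 0.125 + 0.125 + 0.0625 + 0.03125 + 0.00390625
    = 217/256 = 0.84765625
Since 0.84765625 <= 1, Kraft's inequality IS satisfied.
A prefix code with these lengths CAN exist.

Kraft sum = 0.84765625. Satisfied.


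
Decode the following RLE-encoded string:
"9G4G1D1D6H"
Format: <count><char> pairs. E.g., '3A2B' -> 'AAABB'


Expanding each <count><char> pair:
  9G -> 'GGGGGGGGG'
  4G -> 'GGGG'
  1D -> 'D'
  1D -> 'D'
  6H -> 'HHHHHH'

Decoded = GGGGGGGGGGGGGDDHHHHHH


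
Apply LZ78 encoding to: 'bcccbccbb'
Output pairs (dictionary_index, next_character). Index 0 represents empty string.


LZ78 encoding steps:
Dictionary: {0: ''}
Step 1: w='' (idx 0), next='b' -> output (0, 'b'), add 'b' as idx 1
Step 2: w='' (idx 0), next='c' -> output (0, 'c'), add 'c' as idx 2
Step 3: w='c' (idx 2), next='c' -> output (2, 'c'), add 'cc' as idx 3
Step 4: w='b' (idx 1), next='c' -> output (1, 'c'), add 'bc' as idx 4
Step 5: w='c' (idx 2), next='b' -> output (2, 'b'), add 'cb' as idx 5
Step 6: w='b' (idx 1), end of input -> output (1, '')


Encoded: [(0, 'b'), (0, 'c'), (2, 'c'), (1, 'c'), (2, 'b'), (1, '')]


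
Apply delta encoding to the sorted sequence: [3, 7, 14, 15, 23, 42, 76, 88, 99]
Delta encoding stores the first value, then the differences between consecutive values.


First value: 3
Deltas:
  7 - 3 = 4
  14 - 7 = 7
  15 - 14 = 1
  23 - 15 = 8
  42 - 23 = 19
  76 - 42 = 34
  88 - 76 = 12
  99 - 88 = 11


Delta encoded: [3, 4, 7, 1, 8, 19, 34, 12, 11]


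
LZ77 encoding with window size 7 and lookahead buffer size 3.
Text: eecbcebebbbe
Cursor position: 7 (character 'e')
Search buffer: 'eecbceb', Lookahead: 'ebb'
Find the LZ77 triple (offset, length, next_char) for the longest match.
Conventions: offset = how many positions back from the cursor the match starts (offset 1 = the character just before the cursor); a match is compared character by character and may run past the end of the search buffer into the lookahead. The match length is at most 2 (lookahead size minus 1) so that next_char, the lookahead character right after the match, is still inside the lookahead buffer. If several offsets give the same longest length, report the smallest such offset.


Try each offset into the search buffer:
  offset=1 (pos 6, char 'b'): match length 0
  offset=2 (pos 5, char 'e'): match length 2
  offset=3 (pos 4, char 'c'): match length 0
  offset=4 (pos 3, char 'b'): match length 0
  offset=5 (pos 2, char 'c'): match length 0
  offset=6 (pos 1, char 'e'): match length 1
  offset=7 (pos 0, char 'e'): match length 1
Longest match has length 2 at offset 2.
next_char = character at position 7 + 2 = 9 -> 'b'

Best match: offset=2, length=2 (matching 'eb' starting at position 5)
LZ77 triple: (2, 2, 'b')


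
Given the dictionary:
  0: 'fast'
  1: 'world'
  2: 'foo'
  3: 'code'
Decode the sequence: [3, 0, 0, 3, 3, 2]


Look up each index in the dictionary:
  3 -> 'code'
  0 -> 'fast'
  0 -> 'fast'
  3 -> 'code'
  3 -> 'code'
  2 -> 'foo'

Decoded: "code fast fast code code foo"


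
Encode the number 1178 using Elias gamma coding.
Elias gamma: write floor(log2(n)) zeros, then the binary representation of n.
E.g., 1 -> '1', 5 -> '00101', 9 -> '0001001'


num_bits = floor(log2(1178)) + 1 = 11
leading_zeros = num_bits - 1 = 10
binary(1178) = 10010011010

Elias gamma(1178) = '0000000000' + '10010011010' = 000000000010010011010 (21 bits)


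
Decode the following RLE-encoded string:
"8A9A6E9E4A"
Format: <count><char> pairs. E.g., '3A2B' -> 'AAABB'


Expanding each <count><char> pair:
  8A -> 'AAAAAAAA'
  9A -> 'AAAAAAAAA'
  6E -> 'EEEEEE'
  9E -> 'EEEEEEEEE'
  4A -> 'AAAA'

Decoded = AAAAAAAAAAAAAAAAAEEEEEEEEEEEEEEEAAAA


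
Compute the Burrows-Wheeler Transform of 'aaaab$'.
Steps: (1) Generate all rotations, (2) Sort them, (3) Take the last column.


Rotations (sorted):
  0: $aaaab -> last char: b
  1: aaaab$ -> last char: $
  2: aaab$a -> last char: a
  3: aab$aa -> last char: a
  4: ab$aaa -> last char: a
  5: b$aaaa -> last char: a


BWT = b$aaaa


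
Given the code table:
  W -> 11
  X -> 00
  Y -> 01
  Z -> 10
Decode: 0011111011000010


Decoding:
00 -> X
11 -> W
11 -> W
10 -> Z
11 -> W
00 -> X
00 -> X
10 -> Z


Result: XWWZWXXZ


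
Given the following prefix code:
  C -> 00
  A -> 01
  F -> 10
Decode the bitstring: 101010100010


Decoding step by step:
Bits 10 -> F
Bits 10 -> F
Bits 10 -> F
Bits 10 -> F
Bits 00 -> C
Bits 10 -> F


Decoded message: FFFFCF


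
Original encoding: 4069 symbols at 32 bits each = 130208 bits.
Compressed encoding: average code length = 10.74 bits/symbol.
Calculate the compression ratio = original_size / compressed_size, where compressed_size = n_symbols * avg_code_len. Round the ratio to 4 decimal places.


original_size = n_symbols * orig_bits = 4069 * 32 = 130208 bits
compressed_size = n_symbols * avg_code_len = 4069 * 10.74 = 43701.06 bits
ratio = original_size / compressed_size = 130208 / 43701.06 = 2.9795

Compression ratio = 2.9795


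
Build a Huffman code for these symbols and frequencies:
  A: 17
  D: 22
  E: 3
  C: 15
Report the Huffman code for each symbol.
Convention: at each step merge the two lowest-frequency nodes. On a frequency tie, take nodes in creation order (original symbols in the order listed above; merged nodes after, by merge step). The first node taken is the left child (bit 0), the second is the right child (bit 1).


Huffman tree construction:
Step 1: Merge E(3) + C(15) = 18
Step 2: Merge A(17) + (E+C)(18) = 35
Step 3: Merge D(22) + (A+(E+C))(35) = 57
Read each symbol's code off the tree from the root (left child = 0, right child = 1).

Codes:
  A: 10 (length 2)
  D: 0 (length 1)
  E: 110 (length 3)
  C: 111 (length 3)
Average code length: 110/57 = 1.9298 bits/symbol


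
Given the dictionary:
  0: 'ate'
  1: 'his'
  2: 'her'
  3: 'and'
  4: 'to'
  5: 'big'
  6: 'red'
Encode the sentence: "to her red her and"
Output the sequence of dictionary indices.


Look up each word in the dictionary:
  'to' -> 4
  'her' -> 2
  'red' -> 6
  'her' -> 2
  'and' -> 3

Encoded: [4, 2, 6, 2, 3]


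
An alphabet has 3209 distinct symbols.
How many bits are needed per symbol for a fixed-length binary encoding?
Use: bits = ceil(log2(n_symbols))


log2(3209) = 11.6479
Bracket: 2^11 = 2048 < 3209 <= 2^12 = 4096
So ceil(log2(3209)) = 12

bits = ceil(log2(3209)) = ceil(11.6479) = 12 bits


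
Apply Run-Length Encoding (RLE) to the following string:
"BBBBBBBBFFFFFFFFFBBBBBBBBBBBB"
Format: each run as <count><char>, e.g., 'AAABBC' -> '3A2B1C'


Scanning runs left to right:
  i=0: run of 'B' x 8 -> '8B'
  i=8: run of 'F' x 9 -> '9F'
  i=17: run of 'B' x 12 -> '12B'

RLE = 8B9F12B


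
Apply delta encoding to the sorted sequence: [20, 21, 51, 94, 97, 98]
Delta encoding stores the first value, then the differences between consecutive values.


First value: 20
Deltas:
  21 - 20 = 1
  51 - 21 = 30
  94 - 51 = 43
  97 - 94 = 3
  98 - 97 = 1


Delta encoded: [20, 1, 30, 43, 3, 1]


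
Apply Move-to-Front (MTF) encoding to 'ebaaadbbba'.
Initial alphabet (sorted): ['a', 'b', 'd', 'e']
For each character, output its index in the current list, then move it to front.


MTF encoding:
'e': index 3 in ['a', 'b', 'd', 'e'] -> ['e', 'a', 'b', 'd']
'b': index 2 in ['e', 'a', 'b', 'd'] -> ['b', 'e', 'a', 'd']
'a': index 2 in ['b', 'e', 'a', 'd'] -> ['a', 'b', 'e', 'd']
'a': index 0 in ['a', 'b', 'e', 'd'] -> ['a', 'b', 'e', 'd']
'a': index 0 in ['a', 'b', 'e', 'd'] -> ['a', 'b', 'e', 'd']
'd': index 3 in ['a', 'b', 'e', 'd'] -> ['d', 'a', 'b', 'e']
'b': index 2 in ['d', 'a', 'b', 'e'] -> ['b', 'd', 'a', 'e']
'b': index 0 in ['b', 'd', 'a', 'e'] -> ['b', 'd', 'a', 'e']
'b': index 0 in ['b', 'd', 'a', 'e'] -> ['b', 'd', 'a', 'e']
'a': index 2 in ['b', 'd', 'a', 'e'] -> ['a', 'b', 'd', 'e']


Output: [3, 2, 2, 0, 0, 3, 2, 0, 0, 2]


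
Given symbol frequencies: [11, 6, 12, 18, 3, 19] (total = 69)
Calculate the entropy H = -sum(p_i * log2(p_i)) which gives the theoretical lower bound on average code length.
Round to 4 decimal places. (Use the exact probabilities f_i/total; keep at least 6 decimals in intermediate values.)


Per-symbol terms -p_i * log2(p_i) with p_i = f_i/69:
  p = 11/69 = 0.159420: log2(p) = -2.649093, -p*log2(p) = 0.422319
  p = 6/69 = 0.086957: log2(p) = -3.523562, -p*log2(p) = 0.306397
  p = 12/69 = 0.173913: log2(p) = -2.523562, -p*log2(p) = 0.438880
  p = 18/69 = 0.260870: log2(p) = -1.938599, -p*log2(p) = 0.505722
  p = 3/69 = 0.043478: log2(p) = -4.523562, -p*log2(p) = 0.196677
  p = 19/69 = 0.275362: log2(p) = -1.860597, -p*log2(p) = 0.512338
H = 0.422319 + 0.306397 + 0.438880 + 0.505722 + 0.196677 + 0.512338 = 2.382333

H = 2.3823 bits/symbol


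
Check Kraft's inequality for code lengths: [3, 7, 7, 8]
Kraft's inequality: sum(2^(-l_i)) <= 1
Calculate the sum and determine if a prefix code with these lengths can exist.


Sum = 2^(-3) + 2^(-7) + 2^(-7) + 2^(-8)
    = 0.125 + 0.0078125 + 0.0078125 + 0.00390625
    = 37/256 = 0.14453125
Since 0.14453125 <= 1, Kraft's inequality IS satisfied.
A prefix code with these lengths CAN exist.

Kraft sum = 0.14453125. Satisfied.


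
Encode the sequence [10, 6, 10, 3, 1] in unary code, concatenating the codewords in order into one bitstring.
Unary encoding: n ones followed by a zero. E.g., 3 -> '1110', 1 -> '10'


Encode each number as n ones followed by a terminating 0:
  10 -> 11111111110 (11 bits)
  6 -> 1111110 (7 bits)
  10 -> 11111111110 (11 bits)
  3 -> 1110 (4 bits)
  1 -> 10 (2 bits)
Total length = 11 + 7 + 11 + 4 + 2 = 35 bits.

Unary([10, 6, 10, 3, 1]) = 11111111110111111011111111110111010 (35 bits)


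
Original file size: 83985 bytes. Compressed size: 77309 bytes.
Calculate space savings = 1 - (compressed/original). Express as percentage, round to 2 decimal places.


ratio = compressed/original = 77309/83985 = 0.92051
savings = 1 - ratio = 1 - 0.92051 = 0.07949
as a percentage: 0.07949 * 100 = 7.95%

Space savings = 1 - 77309/83985 = 7.95%


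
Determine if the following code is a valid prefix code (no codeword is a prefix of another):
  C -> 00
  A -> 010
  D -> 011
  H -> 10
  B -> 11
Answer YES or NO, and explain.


Checking each pair (does one codeword prefix another?):
  C='00' vs A='010': no prefix
  C='00' vs D='011': no prefix
  C='00' vs H='10': no prefix
  C='00' vs B='11': no prefix
  A='010' vs C='00': no prefix
  A='010' vs D='011': no prefix
  A='010' vs H='10': no prefix
  A='010' vs B='11': no prefix
  D='011' vs C='00': no prefix
  D='011' vs A='010': no prefix
  D='011' vs H='10': no prefix
  D='011' vs B='11': no prefix
  H='10' vs C='00': no prefix
  H='10' vs A='010': no prefix
  H='10' vs D='011': no prefix
  H='10' vs B='11': no prefix
  B='11' vs C='00': no prefix
  B='11' vs A='010': no prefix
  B='11' vs D='011': no prefix
  B='11' vs H='10': no prefix
No violation found over all pairs.

YES -- this is a valid prefix code. No codeword is a prefix of any other codeword.


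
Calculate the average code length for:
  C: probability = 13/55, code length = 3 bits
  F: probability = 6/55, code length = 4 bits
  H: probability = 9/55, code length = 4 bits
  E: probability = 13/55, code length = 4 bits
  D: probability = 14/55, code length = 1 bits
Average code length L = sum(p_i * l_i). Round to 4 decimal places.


Weighted contributions p_i * l_i:
  C: (13/55) * 3 = 39/55
  F: (6/55) * 4 = 24/55
  H: (9/55) * 4 = 36/55
  E: (13/55) * 4 = 52/55
  D: (14/55) * 1 = 14/55
Sum = (39 + 24 + 36 + 52 + 14)/55 = 165/55

L = 165/55 = 3.0000 bits/symbol


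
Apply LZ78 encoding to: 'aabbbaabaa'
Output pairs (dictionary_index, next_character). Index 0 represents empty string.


LZ78 encoding steps:
Dictionary: {0: ''}
Step 1: w='' (idx 0), next='a' -> output (0, 'a'), add 'a' as idx 1
Step 2: w='a' (idx 1), next='b' -> output (1, 'b'), add 'ab' as idx 2
Step 3: w='' (idx 0), next='b' -> output (0, 'b'), add 'b' as idx 3
Step 4: w='b' (idx 3), next='a' -> output (3, 'a'), add 'ba' as idx 4
Step 5: w='ab' (idx 2), next='a' -> output (2, 'a'), add 'aba' as idx 5
Step 6: w='a' (idx 1), end of input -> output (1, '')


Encoded: [(0, 'a'), (1, 'b'), (0, 'b'), (3, 'a'), (2, 'a'), (1, '')]


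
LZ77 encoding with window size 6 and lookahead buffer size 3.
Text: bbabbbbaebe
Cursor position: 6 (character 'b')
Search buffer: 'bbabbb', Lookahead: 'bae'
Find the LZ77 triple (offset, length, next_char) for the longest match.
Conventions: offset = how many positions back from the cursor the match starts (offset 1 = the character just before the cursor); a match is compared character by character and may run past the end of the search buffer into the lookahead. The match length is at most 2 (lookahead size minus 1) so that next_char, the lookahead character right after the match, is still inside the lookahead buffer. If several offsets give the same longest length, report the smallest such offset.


Try each offset into the search buffer:
  offset=1 (pos 5, char 'b'): match length 1
  offset=2 (pos 4, char 'b'): match length 1
  offset=3 (pos 3, char 'b'): match length 1
  offset=4 (pos 2, char 'a'): match length 0
  offset=5 (pos 1, char 'b'): match length 2
  offset=6 (pos 0, char 'b'): match length 1
Longest match has length 2 at offset 5.
next_char = character at position 6 + 2 = 8 -> 'e'

Best match: offset=5, length=2 (matching 'ba' starting at position 1)
LZ77 triple: (5, 2, 'e')


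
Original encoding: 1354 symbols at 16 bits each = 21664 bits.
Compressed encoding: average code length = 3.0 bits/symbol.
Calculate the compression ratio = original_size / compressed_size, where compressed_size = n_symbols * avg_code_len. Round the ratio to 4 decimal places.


original_size = n_symbols * orig_bits = 1354 * 16 = 21664 bits
compressed_size = n_symbols * avg_code_len = 1354 * 3.0 = 4062.0 bits
ratio = original_size / compressed_size = 21664 / 4062.0 = 5.3333

Compression ratio = 5.3333


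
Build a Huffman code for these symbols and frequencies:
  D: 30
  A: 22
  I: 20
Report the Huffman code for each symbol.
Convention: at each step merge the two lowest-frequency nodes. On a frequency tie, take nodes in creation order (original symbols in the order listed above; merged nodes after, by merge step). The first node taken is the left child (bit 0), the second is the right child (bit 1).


Huffman tree construction:
Step 1: Merge I(20) + A(22) = 42
Step 2: Merge D(30) + (I+A)(42) = 72
Read each symbol's code off the tree from the root (left child = 0, right child = 1).

Codes:
  D: 0 (length 1)
  A: 11 (length 2)
  I: 10 (length 2)
Average code length: 114/72 = 1.5833 bits/symbol


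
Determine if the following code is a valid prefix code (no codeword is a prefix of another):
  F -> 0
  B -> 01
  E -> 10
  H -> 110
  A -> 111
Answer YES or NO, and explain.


Checking each pair (does one codeword prefix another?):
  F='0' vs B='01': prefix -- VIOLATION

NO -- this is NOT a valid prefix code. F (0) is a prefix of B (01).
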